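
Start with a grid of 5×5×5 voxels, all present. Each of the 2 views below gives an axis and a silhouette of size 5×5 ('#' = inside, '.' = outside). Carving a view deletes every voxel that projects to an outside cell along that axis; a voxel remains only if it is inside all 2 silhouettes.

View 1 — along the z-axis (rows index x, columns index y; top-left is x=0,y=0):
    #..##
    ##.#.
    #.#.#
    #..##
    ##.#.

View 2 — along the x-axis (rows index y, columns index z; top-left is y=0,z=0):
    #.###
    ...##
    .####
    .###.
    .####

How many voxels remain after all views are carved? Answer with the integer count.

start: 5×5×5 = 125 voxels
step 1: project along z, AND mask (15/25) → |grid| = 75
step 2: project along x, AND mask (17/25) → |grid| = 52

|visual hull| = 52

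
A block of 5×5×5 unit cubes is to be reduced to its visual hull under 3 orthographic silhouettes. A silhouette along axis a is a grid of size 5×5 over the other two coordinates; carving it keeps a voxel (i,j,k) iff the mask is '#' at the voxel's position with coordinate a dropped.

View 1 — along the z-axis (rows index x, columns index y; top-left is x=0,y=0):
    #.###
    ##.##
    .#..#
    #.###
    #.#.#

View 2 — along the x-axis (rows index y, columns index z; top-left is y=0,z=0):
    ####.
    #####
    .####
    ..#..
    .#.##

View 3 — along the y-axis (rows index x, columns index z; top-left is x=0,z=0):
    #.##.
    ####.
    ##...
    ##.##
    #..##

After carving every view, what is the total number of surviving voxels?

before carving: 125 voxels (5×5×5)
V1 z: intersect with XY mask (17 set) -- 85 left
V2 x: intersect with YZ mask (17 set) -- 56 left
V3 y: intersect with XZ mask (16 set) -- 36 left

remaining voxels: 36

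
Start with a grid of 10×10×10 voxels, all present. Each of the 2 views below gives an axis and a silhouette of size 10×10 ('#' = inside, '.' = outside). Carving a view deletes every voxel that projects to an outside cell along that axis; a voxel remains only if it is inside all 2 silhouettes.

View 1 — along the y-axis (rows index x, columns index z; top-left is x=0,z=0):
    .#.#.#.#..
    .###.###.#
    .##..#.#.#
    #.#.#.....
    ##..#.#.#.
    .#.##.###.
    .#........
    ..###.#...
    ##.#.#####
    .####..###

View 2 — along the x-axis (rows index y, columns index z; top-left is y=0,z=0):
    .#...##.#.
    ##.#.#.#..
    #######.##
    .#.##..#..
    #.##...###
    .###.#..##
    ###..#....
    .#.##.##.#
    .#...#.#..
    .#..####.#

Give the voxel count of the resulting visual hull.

full grid |V| = 1000
step 1: project along y, AND mask (50/100) → |grid| = 500
step 2: project along x, AND mask (53/100) → |grid| = 280

280 voxels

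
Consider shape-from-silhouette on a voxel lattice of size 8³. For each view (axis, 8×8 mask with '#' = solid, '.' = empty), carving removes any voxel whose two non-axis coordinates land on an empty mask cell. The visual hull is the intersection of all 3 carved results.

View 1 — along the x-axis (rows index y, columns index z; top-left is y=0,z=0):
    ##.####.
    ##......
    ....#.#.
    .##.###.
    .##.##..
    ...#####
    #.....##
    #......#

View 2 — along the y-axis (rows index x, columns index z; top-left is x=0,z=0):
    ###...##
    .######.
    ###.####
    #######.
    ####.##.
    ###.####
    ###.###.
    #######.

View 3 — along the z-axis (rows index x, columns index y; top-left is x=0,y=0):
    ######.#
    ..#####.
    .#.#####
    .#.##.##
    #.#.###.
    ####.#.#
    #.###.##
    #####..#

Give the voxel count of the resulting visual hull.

initial block: 8^3 = 512
step 1: project along x, AND mask (29/64) → |grid| = 232
step 2: project along y, AND mask (51/64) → |grid| = 191
step 3: project along z, AND mask (46/64) → |grid| = 138

|visual hull| = 138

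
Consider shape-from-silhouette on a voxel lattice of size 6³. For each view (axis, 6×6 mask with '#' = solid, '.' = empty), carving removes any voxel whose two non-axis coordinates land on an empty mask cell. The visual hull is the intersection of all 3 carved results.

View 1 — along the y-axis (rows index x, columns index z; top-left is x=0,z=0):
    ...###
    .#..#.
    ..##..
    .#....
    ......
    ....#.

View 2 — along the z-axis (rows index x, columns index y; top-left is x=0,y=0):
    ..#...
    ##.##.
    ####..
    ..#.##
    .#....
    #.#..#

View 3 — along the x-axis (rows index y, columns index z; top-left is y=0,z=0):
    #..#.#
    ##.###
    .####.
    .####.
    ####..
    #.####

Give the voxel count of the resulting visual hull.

remaining voxels: 17

start: 6×6×6 = 216 voxels
after view 1 [y-axis, 9 of 36 cells solid] → remaining = 54
after view 2 [z-axis, 16 of 36 cells solid] → remaining = 25
after view 3 [x-axis, 25 of 36 cells solid] → remaining = 17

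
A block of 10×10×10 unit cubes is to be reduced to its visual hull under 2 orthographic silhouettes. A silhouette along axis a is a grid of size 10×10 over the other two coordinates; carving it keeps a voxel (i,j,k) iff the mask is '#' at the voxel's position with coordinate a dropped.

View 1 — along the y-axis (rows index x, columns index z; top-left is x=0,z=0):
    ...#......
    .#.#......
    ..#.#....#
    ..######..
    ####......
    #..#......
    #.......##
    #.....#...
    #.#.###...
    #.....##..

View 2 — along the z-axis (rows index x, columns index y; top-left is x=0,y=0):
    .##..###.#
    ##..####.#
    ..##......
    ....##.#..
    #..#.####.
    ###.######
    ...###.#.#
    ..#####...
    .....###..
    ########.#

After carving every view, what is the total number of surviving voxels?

start: 10×10×10 = 1000 voxels
V1 y: intersect with XZ mask (31 set) -- 310 left
V2 z: intersect with XY mask (55 set) -- 153 left

remaining voxels: 153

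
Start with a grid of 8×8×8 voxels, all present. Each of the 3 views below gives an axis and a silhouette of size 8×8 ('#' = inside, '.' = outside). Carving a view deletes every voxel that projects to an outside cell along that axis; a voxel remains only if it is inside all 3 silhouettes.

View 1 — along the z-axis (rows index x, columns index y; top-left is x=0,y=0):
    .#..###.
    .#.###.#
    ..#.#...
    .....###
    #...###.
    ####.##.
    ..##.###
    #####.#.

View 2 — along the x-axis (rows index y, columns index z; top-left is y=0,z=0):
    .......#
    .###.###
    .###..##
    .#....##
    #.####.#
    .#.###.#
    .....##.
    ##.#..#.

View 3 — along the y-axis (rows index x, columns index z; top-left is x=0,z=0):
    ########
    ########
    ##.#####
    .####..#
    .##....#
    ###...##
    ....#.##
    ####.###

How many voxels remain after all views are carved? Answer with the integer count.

start: 8×8×8 = 512 voxels
[1] z-view keeps 35 columns → grid now 280
[2] x-view keeps 32 columns → grid now 143
[3] y-view keeps 46 columns → grid now 108

remaining voxels: 108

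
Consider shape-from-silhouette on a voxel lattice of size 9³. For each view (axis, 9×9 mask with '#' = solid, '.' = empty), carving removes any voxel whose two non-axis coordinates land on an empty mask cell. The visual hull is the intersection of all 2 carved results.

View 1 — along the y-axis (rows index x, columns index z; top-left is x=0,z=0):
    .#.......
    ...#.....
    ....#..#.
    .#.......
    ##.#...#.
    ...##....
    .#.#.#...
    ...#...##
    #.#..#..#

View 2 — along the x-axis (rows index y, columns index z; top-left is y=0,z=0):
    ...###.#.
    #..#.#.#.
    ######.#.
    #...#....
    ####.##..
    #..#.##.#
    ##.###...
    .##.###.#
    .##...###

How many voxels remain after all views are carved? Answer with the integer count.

108 voxels

before carving: 729 voxels (9×9×9)
step 1: project along y, AND mask (21/81) → |grid| = 189
step 2: project along x, AND mask (44/81) → |grid| = 108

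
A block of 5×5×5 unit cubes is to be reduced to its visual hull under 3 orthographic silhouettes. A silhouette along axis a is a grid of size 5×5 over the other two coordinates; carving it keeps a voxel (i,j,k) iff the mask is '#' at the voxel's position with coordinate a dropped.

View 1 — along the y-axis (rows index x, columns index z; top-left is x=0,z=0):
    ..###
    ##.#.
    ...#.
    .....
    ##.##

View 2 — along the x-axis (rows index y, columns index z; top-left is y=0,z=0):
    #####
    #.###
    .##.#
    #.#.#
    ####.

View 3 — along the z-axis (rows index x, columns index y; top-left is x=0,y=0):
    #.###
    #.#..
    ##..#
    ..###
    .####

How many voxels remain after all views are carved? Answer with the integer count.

full grid |V| = 125
step 1: project along y, AND mask (11/25) → |grid| = 55
step 2: project along x, AND mask (19/25) → |grid| = 39
step 3: project along z, AND mask (16/25) → |grid| = 26

remaining voxels: 26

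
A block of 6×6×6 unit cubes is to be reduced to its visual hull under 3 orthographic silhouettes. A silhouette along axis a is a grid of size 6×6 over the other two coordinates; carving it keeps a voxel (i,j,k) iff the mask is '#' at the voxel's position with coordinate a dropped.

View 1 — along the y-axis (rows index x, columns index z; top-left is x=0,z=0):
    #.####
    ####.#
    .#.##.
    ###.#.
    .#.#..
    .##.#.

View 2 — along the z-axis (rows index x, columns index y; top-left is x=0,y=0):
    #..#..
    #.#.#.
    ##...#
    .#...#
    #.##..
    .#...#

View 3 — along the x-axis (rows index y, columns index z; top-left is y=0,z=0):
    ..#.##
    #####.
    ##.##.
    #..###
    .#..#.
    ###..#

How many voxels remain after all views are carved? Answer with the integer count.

start: 6×6×6 = 216 voxels
  1. axis=1 (XZ plane), |mask|=22  ⇒  voxels=132
  2. axis=2 (XY plane), |mask|=15  ⇒  voxels=54
  3. axis=0 (YZ plane), |mask|=22  ⇒  voxels=33

remaining voxels: 33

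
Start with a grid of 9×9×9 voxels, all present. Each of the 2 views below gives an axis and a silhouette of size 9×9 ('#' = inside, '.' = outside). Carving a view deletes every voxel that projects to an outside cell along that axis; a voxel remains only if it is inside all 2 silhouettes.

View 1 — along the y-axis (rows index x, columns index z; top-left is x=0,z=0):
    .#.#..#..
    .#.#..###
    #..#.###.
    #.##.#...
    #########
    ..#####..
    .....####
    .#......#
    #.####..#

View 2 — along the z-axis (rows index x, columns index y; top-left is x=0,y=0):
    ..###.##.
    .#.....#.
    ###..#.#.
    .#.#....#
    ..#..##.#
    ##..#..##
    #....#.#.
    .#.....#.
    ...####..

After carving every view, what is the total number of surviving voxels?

full grid |V| = 729
after view 1 [y-axis, 43 of 81 cells solid] → remaining = 387
after view 2 [z-axis, 33 of 81 cells solid] → remaining = 163

voxel count = 163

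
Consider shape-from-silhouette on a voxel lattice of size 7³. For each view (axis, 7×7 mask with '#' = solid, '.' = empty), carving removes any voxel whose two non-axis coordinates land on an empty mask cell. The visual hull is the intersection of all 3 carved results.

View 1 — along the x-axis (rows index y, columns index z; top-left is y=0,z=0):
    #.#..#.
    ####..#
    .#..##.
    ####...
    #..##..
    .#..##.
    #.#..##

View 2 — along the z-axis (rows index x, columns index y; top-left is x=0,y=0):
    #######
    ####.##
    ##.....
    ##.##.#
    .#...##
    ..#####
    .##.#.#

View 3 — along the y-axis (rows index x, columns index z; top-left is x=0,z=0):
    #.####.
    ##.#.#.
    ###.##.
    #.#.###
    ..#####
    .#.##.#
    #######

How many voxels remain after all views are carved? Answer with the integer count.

85 voxels

initial block: 7^3 = 343
V1 x: intersect with YZ mask (25 set) -- 175 left
V2 z: intersect with XY mask (32 set) -- 118 left
V3 y: intersect with XZ mask (35 set) -- 85 left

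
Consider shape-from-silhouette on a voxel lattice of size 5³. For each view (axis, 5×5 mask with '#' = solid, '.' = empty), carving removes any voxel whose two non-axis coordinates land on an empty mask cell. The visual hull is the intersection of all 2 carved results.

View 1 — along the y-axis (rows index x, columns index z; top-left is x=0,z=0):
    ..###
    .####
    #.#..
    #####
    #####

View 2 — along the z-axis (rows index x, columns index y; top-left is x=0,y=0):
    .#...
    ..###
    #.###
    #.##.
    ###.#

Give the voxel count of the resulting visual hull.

before carving: 125 voxels (5×5×5)
carve view 1 (along y, XZ-mask fill 19/25): 95 voxels remain
carve view 2 (along z, XY-mask fill 15/25): 58 voxels remain

remaining voxels: 58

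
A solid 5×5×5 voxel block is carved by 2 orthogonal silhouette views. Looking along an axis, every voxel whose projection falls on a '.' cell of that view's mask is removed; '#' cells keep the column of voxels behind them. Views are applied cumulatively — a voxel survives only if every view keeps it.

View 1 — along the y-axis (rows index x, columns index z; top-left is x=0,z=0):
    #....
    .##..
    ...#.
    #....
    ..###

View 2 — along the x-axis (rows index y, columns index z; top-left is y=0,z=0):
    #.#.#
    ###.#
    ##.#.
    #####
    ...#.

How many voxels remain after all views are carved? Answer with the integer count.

26 voxels

before carving: 125 voxels (5×5×5)
after view 1 [y-axis, 8 of 25 cells solid] → remaining = 40
after view 2 [x-axis, 16 of 25 cells solid] → remaining = 26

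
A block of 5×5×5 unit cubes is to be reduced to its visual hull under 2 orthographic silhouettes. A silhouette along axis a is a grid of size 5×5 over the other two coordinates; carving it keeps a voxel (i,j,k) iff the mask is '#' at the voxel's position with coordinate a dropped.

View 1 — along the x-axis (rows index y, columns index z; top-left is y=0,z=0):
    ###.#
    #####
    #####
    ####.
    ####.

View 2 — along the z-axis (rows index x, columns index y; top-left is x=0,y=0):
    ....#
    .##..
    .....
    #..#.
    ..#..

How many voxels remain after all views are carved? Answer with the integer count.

|visual hull| = 27

full grid |V| = 125
carve view 1 (along x, YZ-mask fill 22/25): 110 voxels remain
carve view 2 (along z, XY-mask fill 6/25): 27 voxels remain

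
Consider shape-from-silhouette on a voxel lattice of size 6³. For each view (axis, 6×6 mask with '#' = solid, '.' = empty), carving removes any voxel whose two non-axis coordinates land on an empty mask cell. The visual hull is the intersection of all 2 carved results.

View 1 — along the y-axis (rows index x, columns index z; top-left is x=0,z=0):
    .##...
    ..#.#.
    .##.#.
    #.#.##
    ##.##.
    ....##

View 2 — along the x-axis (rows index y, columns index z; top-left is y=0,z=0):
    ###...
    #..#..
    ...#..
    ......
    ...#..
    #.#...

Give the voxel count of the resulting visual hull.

full grid |V| = 216
step 1: project along y, AND mask (17/36) → |grid| = 102
step 2: project along x, AND mask (9/36) → |grid| = 20

|visual hull| = 20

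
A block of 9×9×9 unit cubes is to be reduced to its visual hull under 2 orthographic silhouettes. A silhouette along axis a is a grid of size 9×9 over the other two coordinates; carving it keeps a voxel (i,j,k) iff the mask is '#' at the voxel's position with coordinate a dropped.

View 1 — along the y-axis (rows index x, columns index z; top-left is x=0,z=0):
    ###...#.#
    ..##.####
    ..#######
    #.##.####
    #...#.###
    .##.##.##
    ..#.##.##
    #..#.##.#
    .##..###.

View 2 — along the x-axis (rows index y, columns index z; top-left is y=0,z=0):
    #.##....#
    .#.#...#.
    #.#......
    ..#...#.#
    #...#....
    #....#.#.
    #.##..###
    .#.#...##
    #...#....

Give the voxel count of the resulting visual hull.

before carving: 729 voxels (9×9×9)
  1. axis=1 (XZ plane), |mask|=51  ⇒  voxels=459
  2. axis=0 (YZ plane), |mask|=29  ⇒  voxels=163

163 voxels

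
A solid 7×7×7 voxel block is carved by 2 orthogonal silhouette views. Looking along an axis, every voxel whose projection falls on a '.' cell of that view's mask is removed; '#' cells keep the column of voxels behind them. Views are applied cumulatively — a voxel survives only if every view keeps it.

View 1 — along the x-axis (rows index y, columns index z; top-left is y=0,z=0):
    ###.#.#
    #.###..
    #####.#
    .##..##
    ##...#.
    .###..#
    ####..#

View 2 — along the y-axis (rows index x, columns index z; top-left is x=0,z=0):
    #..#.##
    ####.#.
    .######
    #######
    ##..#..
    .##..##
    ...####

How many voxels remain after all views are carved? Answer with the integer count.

voxel count = 143

start: 7×7×7 = 343 voxels
after view 1 [x-axis, 31 of 49 cells solid] → remaining = 217
after view 2 [y-axis, 33 of 49 cells solid] → remaining = 143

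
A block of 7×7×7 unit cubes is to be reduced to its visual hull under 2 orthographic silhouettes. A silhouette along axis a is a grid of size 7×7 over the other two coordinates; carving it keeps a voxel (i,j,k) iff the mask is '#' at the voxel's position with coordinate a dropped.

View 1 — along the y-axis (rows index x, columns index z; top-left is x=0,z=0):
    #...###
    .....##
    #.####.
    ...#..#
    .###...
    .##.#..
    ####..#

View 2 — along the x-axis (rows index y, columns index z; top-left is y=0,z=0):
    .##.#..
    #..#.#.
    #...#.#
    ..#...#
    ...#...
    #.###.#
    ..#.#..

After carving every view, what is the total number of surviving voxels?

|visual hull| = 67

initial block: 7^3 = 343
  1. axis=1 (XZ plane), |mask|=24  ⇒  voxels=168
  2. axis=0 (YZ plane), |mask|=19  ⇒  voxels=67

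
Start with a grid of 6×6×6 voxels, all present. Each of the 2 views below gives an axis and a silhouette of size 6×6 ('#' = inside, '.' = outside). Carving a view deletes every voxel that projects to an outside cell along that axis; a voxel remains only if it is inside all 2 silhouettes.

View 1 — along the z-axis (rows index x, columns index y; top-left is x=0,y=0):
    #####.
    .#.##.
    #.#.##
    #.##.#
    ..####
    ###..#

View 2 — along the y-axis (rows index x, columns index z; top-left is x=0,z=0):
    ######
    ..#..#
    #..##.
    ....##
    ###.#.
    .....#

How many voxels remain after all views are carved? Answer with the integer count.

voxel count = 76

before carving: 216 voxels (6×6×6)
  1. axis=2 (XY plane), |mask|=24  ⇒  voxels=144
  2. axis=1 (XZ plane), |mask|=18  ⇒  voxels=76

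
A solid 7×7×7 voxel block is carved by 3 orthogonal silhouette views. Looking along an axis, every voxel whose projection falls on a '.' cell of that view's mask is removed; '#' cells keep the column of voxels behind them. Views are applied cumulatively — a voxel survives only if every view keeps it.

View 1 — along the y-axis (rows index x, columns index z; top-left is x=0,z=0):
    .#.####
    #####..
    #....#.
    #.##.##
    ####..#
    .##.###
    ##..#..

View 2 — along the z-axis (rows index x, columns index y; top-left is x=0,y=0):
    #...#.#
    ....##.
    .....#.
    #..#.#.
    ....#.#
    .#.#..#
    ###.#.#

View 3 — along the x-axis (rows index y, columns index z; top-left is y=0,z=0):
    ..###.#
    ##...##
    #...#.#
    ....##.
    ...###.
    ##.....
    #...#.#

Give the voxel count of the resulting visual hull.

before carving: 343 voxels (7×7×7)
  1. axis=1 (XZ plane), |mask|=30  ⇒  voxels=210
  2. axis=2 (XY plane), |mask|=19  ⇒  voxels=82
  3. axis=0 (YZ plane), |mask|=21  ⇒  voxels=36

remaining voxels: 36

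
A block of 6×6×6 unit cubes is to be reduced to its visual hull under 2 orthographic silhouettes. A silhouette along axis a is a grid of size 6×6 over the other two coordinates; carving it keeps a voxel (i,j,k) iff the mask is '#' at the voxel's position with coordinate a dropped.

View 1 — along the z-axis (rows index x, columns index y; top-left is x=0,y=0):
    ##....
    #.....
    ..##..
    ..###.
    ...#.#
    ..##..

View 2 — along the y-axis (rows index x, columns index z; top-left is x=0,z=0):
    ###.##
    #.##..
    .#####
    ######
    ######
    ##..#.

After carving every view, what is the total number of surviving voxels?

59 voxels

start: 6×6×6 = 216 voxels
[1] z-view keeps 12 columns → grid now 72
[2] y-view keeps 28 columns → grid now 59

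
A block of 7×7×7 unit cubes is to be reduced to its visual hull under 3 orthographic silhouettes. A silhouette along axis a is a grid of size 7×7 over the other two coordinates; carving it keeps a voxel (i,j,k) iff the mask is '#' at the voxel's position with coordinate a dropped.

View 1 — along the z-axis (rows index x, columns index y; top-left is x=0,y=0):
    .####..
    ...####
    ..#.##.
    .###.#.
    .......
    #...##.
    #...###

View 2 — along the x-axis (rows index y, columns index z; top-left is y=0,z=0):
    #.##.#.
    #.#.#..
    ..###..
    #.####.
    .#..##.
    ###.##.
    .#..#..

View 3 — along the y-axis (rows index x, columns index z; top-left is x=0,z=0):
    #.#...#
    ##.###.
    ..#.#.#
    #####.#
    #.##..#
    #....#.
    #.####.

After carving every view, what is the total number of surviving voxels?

before carving: 343 voxels (7×7×7)
[1] z-view keeps 22 columns → grid now 154
[2] x-view keeps 25 columns → grid now 82
[3] y-view keeps 28 columns → grid now 53

53 voxels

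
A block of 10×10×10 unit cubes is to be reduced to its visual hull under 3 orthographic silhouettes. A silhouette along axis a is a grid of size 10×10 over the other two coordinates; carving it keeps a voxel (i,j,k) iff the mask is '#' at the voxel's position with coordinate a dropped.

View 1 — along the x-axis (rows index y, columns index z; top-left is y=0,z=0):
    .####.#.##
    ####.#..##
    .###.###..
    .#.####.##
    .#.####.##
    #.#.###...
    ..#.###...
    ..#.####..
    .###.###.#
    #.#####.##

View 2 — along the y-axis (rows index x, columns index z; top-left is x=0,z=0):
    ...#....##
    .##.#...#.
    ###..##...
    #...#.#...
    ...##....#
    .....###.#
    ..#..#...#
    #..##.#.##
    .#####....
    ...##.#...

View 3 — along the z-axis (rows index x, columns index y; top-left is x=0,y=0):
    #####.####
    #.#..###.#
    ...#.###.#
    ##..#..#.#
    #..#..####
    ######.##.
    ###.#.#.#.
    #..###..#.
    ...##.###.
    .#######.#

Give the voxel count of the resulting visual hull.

166 voxels

initial block: 10^3 = 1000
  1. axis=0 (YZ plane), |mask|=63  ⇒  voxels=630
  2. axis=1 (XZ plane), |mask|=39  ⇒  voxels=265
  3. axis=2 (XY plane), |mask|=63  ⇒  voxels=166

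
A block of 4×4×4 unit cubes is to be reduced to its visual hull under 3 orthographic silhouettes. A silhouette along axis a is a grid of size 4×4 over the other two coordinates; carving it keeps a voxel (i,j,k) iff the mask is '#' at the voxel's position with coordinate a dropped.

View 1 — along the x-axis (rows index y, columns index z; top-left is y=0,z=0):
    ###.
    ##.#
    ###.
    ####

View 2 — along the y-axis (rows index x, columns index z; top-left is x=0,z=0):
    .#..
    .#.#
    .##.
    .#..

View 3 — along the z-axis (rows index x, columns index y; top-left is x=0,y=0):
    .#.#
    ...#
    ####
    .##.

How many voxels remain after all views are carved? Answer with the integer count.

full grid |V| = 64
  1. axis=0 (YZ plane), |mask|=13  ⇒  voxels=52
  2. axis=1 (XZ plane), |mask|=6  ⇒  voxels=21
  3. axis=2 (XY plane), |mask|=9  ⇒  voxels=13

13 voxels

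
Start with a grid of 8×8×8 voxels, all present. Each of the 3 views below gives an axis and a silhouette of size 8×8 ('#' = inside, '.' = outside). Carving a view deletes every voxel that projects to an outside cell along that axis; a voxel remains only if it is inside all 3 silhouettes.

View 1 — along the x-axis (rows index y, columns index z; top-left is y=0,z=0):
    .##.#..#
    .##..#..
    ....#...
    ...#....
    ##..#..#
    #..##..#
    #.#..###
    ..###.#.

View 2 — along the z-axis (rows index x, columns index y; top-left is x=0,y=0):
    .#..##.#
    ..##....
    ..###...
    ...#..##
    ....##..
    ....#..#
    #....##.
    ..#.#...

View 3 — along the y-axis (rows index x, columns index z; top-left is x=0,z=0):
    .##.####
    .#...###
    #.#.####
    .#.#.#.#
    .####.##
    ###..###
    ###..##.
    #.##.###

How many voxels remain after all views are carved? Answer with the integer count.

|visual hull| = 39

start: 8×8×8 = 512 voxels
V1 x: intersect with YZ mask (26 set) -- 208 left
V2 z: intersect with XY mask (21 set) -- 67 left
V3 y: intersect with XZ mask (43 set) -- 39 left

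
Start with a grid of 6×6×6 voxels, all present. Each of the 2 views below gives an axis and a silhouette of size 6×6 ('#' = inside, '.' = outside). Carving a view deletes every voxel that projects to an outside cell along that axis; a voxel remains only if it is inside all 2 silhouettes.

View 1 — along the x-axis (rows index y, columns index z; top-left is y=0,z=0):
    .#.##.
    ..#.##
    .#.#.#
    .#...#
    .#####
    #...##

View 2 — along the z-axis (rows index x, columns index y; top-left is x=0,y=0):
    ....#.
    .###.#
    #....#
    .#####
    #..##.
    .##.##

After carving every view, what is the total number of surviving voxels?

full grid |V| = 216
[1] x-view keeps 19 columns → grid now 114
[2] z-view keeps 19 columns → grid now 62

|visual hull| = 62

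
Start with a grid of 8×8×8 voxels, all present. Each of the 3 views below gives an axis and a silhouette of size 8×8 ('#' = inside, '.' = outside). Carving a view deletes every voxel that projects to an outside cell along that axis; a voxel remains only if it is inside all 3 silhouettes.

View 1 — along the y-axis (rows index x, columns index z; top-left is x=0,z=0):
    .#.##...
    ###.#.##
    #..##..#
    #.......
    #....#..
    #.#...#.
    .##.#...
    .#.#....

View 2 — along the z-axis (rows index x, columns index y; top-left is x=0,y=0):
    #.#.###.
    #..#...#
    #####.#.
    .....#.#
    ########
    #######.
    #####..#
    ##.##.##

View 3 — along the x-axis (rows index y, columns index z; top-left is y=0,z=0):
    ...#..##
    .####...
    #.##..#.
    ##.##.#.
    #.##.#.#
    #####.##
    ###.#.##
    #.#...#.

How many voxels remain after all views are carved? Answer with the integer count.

71 voxels

initial block: 8^3 = 512
after view 1 [y-axis, 24 of 64 cells solid] → remaining = 192
after view 2 [z-axis, 43 of 64 cells solid] → remaining = 126
after view 3 [x-axis, 37 of 64 cells solid] → remaining = 71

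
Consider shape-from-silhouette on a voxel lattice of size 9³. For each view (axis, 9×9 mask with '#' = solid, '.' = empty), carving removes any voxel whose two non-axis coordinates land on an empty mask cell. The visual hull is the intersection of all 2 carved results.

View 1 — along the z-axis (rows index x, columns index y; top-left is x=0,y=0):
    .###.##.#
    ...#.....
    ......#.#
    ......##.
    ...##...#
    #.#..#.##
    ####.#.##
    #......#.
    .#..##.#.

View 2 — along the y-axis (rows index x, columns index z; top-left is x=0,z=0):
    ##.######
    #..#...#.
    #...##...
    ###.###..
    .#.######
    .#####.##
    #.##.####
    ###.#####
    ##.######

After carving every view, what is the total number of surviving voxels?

before carving: 729 voxels (9×9×9)
V1 z: intersect with XY mask (32 set) -- 288 left
V2 y: intersect with XZ mask (57 set) -- 222 left

|visual hull| = 222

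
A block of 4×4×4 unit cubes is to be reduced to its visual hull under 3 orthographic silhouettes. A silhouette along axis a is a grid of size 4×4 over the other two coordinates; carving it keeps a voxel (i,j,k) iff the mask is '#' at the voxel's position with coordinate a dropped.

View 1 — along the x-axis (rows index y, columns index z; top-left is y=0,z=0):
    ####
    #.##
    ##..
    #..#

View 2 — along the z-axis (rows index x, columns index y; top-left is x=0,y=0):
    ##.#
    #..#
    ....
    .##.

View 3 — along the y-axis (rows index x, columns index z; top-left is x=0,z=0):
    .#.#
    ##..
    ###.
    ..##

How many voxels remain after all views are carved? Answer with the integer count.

9 voxels

before carving: 64 voxels (4×4×4)
carve view 1 (along x, YZ-mask fill 11/16): 44 voxels remain
carve view 2 (along z, XY-mask fill 7/16): 20 voxels remain
carve view 3 (along y, XZ-mask fill 9/16): 9 voxels remain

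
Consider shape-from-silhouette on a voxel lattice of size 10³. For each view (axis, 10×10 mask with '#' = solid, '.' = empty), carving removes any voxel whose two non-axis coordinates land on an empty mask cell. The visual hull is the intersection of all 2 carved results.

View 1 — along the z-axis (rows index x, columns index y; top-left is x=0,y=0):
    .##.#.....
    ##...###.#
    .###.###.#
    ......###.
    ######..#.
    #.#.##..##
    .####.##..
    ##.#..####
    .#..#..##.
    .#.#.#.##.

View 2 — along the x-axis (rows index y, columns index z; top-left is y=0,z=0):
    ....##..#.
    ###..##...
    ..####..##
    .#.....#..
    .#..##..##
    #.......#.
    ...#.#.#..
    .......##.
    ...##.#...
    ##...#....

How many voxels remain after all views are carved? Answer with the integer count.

full grid |V| = 1000
after view 1 [z-axis, 54 of 100 cells solid] → remaining = 540
after view 2 [x-axis, 34 of 100 cells solid] → remaining = 186

remaining voxels: 186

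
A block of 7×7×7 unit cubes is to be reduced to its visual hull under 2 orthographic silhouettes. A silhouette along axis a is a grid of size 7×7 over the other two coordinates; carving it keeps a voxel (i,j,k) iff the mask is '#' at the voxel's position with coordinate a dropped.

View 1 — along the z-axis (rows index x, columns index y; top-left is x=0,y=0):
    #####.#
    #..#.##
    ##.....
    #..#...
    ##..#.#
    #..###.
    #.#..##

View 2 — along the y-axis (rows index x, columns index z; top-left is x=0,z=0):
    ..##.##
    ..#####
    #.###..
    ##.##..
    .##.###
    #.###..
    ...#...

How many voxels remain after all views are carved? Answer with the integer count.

initial block: 7^3 = 343
step 1: project along z, AND mask (26/49) → |grid| = 182
step 2: project along y, AND mask (27/49) → |grid| = 100

|visual hull| = 100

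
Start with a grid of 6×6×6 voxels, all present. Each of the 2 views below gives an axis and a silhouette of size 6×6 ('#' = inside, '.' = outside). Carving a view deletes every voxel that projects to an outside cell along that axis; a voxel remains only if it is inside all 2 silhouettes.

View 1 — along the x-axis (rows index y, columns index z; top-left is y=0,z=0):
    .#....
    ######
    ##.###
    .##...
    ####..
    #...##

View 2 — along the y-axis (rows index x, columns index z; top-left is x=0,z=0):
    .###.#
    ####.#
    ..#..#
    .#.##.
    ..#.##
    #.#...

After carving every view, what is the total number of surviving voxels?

voxel count = 65

initial block: 6^3 = 216
step 1: project along x, AND mask (21/36) → |grid| = 126
step 2: project along y, AND mask (19/36) → |grid| = 65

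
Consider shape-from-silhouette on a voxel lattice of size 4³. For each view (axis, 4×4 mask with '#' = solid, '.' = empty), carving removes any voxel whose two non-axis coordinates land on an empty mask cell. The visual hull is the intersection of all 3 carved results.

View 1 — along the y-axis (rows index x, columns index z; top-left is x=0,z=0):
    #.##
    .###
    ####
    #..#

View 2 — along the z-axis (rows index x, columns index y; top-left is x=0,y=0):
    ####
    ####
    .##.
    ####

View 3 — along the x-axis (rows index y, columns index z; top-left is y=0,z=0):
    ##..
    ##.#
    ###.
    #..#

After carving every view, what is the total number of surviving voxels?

|visual hull| = 25

start: 4×4×4 = 64 voxels
V1 y: intersect with XZ mask (12 set) -- 48 left
V2 z: intersect with XY mask (14 set) -- 40 left
V3 x: intersect with YZ mask (10 set) -- 25 left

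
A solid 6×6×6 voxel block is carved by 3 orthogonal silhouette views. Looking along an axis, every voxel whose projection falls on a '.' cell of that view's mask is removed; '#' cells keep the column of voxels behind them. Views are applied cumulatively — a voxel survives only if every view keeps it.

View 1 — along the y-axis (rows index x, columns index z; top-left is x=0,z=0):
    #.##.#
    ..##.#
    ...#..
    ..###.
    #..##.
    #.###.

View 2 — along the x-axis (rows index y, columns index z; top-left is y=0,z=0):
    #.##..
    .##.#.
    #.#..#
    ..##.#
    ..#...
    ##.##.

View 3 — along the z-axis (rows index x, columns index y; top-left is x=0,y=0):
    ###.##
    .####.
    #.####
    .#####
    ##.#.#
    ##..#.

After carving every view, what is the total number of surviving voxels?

full grid |V| = 216
step 1: project along y, AND mask (18/36) → |grid| = 108
step 2: project along x, AND mask (17/36) → |grid| = 57
step 3: project along z, AND mask (26/36) → |grid| = 41

41 voxels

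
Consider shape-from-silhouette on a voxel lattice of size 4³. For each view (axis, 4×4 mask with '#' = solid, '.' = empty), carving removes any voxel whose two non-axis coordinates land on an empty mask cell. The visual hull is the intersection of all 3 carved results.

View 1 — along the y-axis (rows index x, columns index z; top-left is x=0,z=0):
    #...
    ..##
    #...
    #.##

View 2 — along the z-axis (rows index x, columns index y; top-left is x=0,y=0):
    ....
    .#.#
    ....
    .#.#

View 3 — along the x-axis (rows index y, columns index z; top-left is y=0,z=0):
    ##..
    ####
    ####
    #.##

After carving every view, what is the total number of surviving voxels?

before carving: 64 voxels (4×4×4)
step 1: project along y, AND mask (7/16) → |grid| = 28
step 2: project along z, AND mask (4/16) → |grid| = 10
step 3: project along x, AND mask (13/16) → |grid| = 10

remaining voxels: 10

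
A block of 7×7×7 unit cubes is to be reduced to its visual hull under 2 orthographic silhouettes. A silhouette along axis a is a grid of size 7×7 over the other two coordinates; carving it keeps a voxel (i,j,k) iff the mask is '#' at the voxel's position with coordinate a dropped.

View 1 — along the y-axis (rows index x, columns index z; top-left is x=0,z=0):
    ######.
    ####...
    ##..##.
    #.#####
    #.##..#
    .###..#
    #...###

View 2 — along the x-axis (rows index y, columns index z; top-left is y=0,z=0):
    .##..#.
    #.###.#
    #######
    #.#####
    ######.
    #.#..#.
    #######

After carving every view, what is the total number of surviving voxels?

voxel count = 172

full grid |V| = 343
after view 1 [y-axis, 32 of 49 cells solid] → remaining = 224
after view 2 [x-axis, 37 of 49 cells solid] → remaining = 172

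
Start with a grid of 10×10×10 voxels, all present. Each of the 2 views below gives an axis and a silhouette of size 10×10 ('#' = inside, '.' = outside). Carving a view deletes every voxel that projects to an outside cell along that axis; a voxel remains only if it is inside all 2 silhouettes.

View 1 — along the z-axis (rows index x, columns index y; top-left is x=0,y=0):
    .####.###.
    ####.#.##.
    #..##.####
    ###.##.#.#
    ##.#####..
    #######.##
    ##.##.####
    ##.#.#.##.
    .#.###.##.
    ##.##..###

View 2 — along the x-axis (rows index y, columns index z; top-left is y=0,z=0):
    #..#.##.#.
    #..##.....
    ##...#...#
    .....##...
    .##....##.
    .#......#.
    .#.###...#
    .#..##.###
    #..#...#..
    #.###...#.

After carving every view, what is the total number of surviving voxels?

voxel count = 273

before carving: 1000 voxels (10×10×10)
[1] z-view keeps 71 columns → grid now 710
[2] x-view keeps 39 columns → grid now 273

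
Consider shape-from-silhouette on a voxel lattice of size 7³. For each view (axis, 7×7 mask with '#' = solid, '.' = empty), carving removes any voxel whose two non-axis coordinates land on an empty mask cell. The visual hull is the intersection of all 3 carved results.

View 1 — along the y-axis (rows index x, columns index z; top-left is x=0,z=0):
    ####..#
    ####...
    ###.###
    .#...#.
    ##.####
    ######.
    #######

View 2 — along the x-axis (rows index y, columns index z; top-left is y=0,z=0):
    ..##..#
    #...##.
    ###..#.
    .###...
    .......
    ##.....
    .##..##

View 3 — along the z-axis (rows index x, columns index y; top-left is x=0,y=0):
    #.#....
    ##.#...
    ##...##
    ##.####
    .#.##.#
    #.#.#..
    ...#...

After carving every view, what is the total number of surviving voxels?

|visual hull| = 45

full grid |V| = 343
  1. axis=1 (XZ plane), |mask|=36  ⇒  voxels=252
  2. axis=0 (YZ plane), |mask|=19  ⇒  voxels=103
  3. axis=2 (XY plane), |mask|=23  ⇒  voxels=45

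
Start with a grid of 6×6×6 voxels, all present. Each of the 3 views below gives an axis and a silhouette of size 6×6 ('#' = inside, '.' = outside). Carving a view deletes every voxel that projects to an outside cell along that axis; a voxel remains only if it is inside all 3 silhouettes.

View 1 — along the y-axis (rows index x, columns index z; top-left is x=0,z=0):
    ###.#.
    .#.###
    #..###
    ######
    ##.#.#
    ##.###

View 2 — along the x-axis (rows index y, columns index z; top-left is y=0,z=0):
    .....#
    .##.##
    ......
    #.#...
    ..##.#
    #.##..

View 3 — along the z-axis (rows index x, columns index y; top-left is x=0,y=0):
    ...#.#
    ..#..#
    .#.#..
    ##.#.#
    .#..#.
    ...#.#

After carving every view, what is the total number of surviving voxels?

initial block: 6^3 = 216
  1. axis=1 (XZ plane), |mask|=27  ⇒  voxels=162
  2. axis=0 (YZ plane), |mask|=13  ⇒  voxels=53
  3. axis=2 (XY plane), |mask|=14  ⇒  voxels=25

voxel count = 25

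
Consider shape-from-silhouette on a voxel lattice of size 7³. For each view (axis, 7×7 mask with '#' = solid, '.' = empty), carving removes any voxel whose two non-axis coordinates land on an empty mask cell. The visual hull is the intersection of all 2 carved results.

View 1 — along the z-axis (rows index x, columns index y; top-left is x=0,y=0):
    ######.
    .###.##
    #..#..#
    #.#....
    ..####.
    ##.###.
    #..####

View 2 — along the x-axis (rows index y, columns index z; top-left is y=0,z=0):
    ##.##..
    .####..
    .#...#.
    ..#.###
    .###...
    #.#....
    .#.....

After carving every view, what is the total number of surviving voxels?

full grid |V| = 343
after view 1 [z-axis, 30 of 49 cells solid] → remaining = 210
after view 2 [x-axis, 20 of 49 cells solid] → remaining = 89

89 voxels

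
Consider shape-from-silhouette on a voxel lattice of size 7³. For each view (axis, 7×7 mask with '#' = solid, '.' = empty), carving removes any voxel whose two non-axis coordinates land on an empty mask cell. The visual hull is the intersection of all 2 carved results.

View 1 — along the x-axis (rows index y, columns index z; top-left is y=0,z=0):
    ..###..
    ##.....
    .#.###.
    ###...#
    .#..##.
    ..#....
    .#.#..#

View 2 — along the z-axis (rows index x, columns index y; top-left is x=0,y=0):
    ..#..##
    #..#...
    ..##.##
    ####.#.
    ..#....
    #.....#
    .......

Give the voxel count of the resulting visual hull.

voxel count = 51

full grid |V| = 343
carve view 1 (along x, YZ-mask fill 20/49): 140 voxels remain
carve view 2 (along z, XY-mask fill 17/49): 51 voxels remain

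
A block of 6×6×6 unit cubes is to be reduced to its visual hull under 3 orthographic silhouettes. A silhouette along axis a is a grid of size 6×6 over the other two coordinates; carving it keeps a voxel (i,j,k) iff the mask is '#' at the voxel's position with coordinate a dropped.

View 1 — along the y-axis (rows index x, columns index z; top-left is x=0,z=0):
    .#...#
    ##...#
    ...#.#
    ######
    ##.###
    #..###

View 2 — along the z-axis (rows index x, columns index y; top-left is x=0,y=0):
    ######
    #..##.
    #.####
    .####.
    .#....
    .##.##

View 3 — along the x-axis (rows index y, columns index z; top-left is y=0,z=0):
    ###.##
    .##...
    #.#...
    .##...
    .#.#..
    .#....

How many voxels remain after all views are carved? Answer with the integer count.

start: 6×6×6 = 216 voxels
step 1: project along y, AND mask (22/36) → |grid| = 132
step 2: project along z, AND mask (23/36) → |grid| = 76
step 3: project along x, AND mask (14/36) → |grid| = 24

|visual hull| = 24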